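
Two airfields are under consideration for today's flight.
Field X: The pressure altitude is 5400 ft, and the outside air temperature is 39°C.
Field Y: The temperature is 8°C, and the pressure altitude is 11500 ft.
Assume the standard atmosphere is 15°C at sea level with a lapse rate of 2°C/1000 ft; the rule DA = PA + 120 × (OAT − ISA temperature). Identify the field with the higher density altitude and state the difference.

Field X: ISA temp = 4.2°C, deviation +34.8°C, DA = 5400 + 120 × 34.8 = 9576 ft.
Field Y: ISA temp = -8°C, deviation +16°C, DA = 11500 + 120 × 16 = 13420 ft.
Field Y is higher by 13420 − 9576 = 3844 ft.

Field Y by 3844 ft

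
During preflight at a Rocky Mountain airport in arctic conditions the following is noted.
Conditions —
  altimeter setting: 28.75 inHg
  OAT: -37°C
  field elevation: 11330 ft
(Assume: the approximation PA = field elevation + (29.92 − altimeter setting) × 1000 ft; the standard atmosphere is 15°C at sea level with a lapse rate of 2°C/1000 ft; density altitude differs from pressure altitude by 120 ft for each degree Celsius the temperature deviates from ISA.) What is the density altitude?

9260 ft

Pressure altitude = 11330 + (29.92 − 28.75) × 1000 = 11330 + (+1170) = 12500 ft.
ISA temperature at 12500 ft = 15 − 2 × (12500/1000) = -10°C.
ISA deviation = -37 − (-10) = -27°C.
Density altitude = 12500 + 120 × (-27) = 9260 ft.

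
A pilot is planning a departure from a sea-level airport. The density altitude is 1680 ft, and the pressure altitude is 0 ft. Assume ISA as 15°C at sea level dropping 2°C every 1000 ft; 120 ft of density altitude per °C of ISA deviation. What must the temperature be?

29°C

Density altitude − pressure altitude = 1680 − 0 = +1680 ft.
At 120 ft/°C that is an ISA deviation of 1680/120 = +14°C.
ISA temperature at 0 ft = 15 − 2 × (0/1000) = 15°C.
OAT = ISA + deviation = 15 + (+14) = 29°C.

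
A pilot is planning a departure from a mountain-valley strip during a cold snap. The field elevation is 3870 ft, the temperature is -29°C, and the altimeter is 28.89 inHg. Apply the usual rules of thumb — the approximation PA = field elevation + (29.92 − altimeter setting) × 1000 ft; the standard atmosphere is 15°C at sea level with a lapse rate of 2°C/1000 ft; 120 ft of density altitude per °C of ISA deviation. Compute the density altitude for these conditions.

Pressure altitude = 3870 + (29.92 − 28.89) × 1000 = 3870 + (+1030) = 4900 ft.
ISA temperature at 4900 ft = 15 − 2 × (4900/1000) = 5.2°C.
ISA deviation = -29 − 5.2 = -34.2°C.
Density altitude = 4900 + 120 × (-34.2) = 796 ft.

796 ft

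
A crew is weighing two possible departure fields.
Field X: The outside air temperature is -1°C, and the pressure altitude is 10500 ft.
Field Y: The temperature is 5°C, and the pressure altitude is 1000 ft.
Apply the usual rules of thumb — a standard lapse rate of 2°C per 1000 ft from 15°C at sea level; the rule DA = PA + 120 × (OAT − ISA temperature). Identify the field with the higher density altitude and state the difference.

Field X: ISA temp = -6°C, deviation +5°C, DA = 10500 + 120 × 5 = 11100 ft.
Field Y: ISA temp = 13°C, deviation -8°C, DA = 1000 + 120 × (-8) = 40 ft.
Field X is higher by 11100 − 40 = 11060 ft.

Field X by 11060 ft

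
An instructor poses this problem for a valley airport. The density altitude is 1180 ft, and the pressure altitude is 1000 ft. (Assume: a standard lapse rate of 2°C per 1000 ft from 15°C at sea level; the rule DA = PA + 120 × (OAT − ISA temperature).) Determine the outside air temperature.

Density altitude − pressure altitude = 1180 − 1000 = +180 ft.
At 120 ft/°C that is an ISA deviation of 180/120 = +1.5°C.
ISA temperature at 1000 ft = 15 − 2 × (1000/1000) = 13°C.
OAT = ISA + deviation = 13 + (+1.5) = 14.5°C.

14.5°C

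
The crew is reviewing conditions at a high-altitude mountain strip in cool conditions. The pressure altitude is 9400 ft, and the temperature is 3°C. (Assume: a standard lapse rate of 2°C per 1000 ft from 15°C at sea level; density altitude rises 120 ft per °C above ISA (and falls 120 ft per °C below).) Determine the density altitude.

10216 ft

ISA temperature at 9400 ft = 15 − 2 × (9400/1000) = -3.8°C.
ISA deviation = 3 − (-3.8) = +6.8°C.
Density altitude = 9400 + 120 × (6.8) = 9400 + (+816) = 10216 ft.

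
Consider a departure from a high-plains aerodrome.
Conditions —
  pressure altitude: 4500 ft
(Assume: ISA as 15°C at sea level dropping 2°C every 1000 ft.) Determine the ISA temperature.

ISA temperature = 15 − 2 × (4500/1000) = 15 − 9 = 6°C.

6°C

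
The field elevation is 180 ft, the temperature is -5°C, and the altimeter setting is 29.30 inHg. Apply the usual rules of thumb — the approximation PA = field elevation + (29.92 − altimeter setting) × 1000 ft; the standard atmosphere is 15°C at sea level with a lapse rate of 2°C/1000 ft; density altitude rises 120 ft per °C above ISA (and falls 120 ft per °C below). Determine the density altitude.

-1408 ft

Pressure altitude = 180 + (29.92 − 29.30) × 1000 = 180 + (+620) = 800 ft.
ISA temperature at 800 ft = 15 − 2 × (800/1000) = 13.4°C.
ISA deviation = -5 − 13.4 = -18.4°C.
Density altitude = 800 + 120 × (-18.4) = -1408 ft.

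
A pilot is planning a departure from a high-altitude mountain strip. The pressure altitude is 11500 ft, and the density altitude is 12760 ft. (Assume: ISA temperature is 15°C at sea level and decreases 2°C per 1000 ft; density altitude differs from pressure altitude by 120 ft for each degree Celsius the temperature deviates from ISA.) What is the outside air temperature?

Density altitude − pressure altitude = 12760 − 11500 = +1260 ft.
At 120 ft/°C that is an ISA deviation of 1260/120 = +10.5°C.
ISA temperature at 11500 ft = 15 − 2 × (11500/1000) = -8°C.
OAT = ISA + deviation = -8 + (+10.5) = 2.5°C.

2.5°C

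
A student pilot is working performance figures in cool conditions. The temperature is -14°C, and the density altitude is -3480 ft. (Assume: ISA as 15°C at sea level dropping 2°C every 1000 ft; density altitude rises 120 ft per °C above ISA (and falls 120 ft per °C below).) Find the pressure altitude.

0 ft

DA = PA + 120 × (OAT − (15 − 2·PA/1000)) = PA + 120·OAT − 1800 + 0.24·PA = 1.24·PA + 120·OAT − 1800.
So 1.24·PA = -3480 − 120 × (-14) + 1800 = 0.
PA = 0 / 1.24 = 0 ft.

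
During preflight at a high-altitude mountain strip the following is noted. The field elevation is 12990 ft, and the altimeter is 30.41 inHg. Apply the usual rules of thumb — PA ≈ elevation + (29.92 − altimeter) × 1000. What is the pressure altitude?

Pressure correction = (29.92 − 30.41) × 1000 = -490 ft.
Pressure altitude = 12990 + (-490) = 12500 ft.

12500 ft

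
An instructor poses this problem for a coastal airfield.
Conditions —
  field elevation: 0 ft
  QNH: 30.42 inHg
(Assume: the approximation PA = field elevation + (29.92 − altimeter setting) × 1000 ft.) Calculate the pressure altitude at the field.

-500 ft

Pressure correction = (29.92 − 30.42) × 1000 = -500 ft.
Pressure altitude = 0 + (-500) = -500 ft.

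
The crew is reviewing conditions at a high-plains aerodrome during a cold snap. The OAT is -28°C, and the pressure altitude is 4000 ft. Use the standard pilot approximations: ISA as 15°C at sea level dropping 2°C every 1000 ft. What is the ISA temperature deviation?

ISA-35°C

ISA temperature at 4000 ft = 15 − 2 × (4000/1000) = 7°C.
Deviation = OAT − ISA = -28 − 7 = -35°C.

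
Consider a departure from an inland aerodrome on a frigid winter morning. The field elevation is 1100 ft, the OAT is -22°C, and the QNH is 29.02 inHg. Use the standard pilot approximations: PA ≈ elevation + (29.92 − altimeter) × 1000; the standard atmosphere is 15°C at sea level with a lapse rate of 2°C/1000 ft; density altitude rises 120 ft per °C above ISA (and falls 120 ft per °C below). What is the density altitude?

-1960 ft

Pressure altitude = 1100 + (29.92 − 29.02) × 1000 = 1100 + (+900) = 2000 ft.
ISA temperature at 2000 ft = 15 − 2 × (2000/1000) = 11°C.
ISA deviation = -22 − 11 = -33°C.
Density altitude = 2000 + 120 × (-33) = -1960 ft.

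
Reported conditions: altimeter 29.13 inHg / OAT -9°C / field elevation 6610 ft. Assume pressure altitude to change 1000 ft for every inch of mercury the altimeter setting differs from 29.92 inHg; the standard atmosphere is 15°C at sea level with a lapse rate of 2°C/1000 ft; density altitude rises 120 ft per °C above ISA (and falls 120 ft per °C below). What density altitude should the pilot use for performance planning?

Pressure altitude = 6610 + (29.92 − 29.13) × 1000 = 6610 + (+790) = 7400 ft.
ISA temperature at 7400 ft = 15 − 2 × (7400/1000) = 0.2°C.
ISA deviation = -9 − 0.2 = -9.2°C.
Density altitude = 7400 + 120 × (-9.2) = 6296 ft.

6296 ft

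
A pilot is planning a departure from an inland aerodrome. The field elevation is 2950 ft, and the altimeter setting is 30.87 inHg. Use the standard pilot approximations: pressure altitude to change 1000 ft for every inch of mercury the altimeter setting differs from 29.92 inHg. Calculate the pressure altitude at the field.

2000 ft

Pressure correction = (29.92 − 30.87) × 1000 = -950 ft.
Pressure altitude = 2950 + (-950) = 2000 ft.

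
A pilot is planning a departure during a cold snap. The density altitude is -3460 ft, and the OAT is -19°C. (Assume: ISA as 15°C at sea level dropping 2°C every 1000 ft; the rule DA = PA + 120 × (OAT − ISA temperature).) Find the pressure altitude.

500 ft

DA = PA + 120 × (OAT − (15 − 2·PA/1000)) = PA + 120·OAT − 1800 + 0.24·PA = 1.24·PA + 120·OAT − 1800.
So 1.24·PA = -3460 − 120 × (-19) + 1800 = 620.
PA = 620 / 1.24 = 500 ft.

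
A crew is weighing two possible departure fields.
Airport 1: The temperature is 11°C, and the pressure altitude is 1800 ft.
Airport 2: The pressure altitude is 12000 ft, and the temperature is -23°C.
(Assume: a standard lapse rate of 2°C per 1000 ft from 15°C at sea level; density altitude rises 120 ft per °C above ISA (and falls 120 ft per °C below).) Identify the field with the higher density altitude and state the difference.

Airport 2 by 8568 ft

Airport 1: ISA temp = 11.4°C, deviation -0.4°C, DA = 1800 + 120 × (-0.4) = 1752 ft.
Airport 2: ISA temp = -9°C, deviation -14°C, DA = 12000 + 120 × (-14) = 10320 ft.
Airport 2 is higher by 10320 − 1752 = 8568 ft.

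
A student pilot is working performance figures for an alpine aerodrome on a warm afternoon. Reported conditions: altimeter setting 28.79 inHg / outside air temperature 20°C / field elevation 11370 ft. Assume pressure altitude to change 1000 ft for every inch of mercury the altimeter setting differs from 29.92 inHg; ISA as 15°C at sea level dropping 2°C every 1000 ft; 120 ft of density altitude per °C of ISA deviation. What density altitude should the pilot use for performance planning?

Pressure altitude = 11370 + (29.92 − 28.79) × 1000 = 11370 + (+1130) = 12500 ft.
ISA temperature at 12500 ft = 15 − 2 × (12500/1000) = -10°C.
ISA deviation = 20 − (-10) = +30°C.
Density altitude = 12500 + 120 × (30) = 16100 ft.

16100 ft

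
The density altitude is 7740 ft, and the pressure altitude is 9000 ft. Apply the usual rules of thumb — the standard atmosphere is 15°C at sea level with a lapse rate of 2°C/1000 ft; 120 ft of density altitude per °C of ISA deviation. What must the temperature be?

Density altitude − pressure altitude = 7740 − 9000 = -1260 ft.
At 120 ft/°C that is an ISA deviation of -1260/120 = -10.5°C.
ISA temperature at 9000 ft = 15 − 2 × (9000/1000) = -3°C.
OAT = ISA + deviation = -3 + (-10.5) = -13.5°C.

-13.5°C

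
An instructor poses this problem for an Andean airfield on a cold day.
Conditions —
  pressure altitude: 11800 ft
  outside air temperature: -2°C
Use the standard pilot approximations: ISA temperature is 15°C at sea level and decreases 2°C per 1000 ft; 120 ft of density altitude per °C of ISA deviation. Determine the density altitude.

12592 ft

ISA temperature at 11800 ft = 15 − 2 × (11800/1000) = -8.6°C.
ISA deviation = -2 − (-8.6) = +6.6°C.
Density altitude = 11800 + 120 × (6.6) = 11800 + (+792) = 12592 ft.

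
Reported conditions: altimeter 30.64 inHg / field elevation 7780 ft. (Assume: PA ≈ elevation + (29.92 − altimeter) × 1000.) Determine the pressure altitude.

7060 ft

Pressure correction = (29.92 − 30.64) × 1000 = -720 ft.
Pressure altitude = 7780 + (-720) = 7060 ft.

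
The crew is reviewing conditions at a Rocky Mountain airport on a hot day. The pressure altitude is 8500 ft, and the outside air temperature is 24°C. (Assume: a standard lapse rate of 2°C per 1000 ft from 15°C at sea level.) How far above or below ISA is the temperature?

ISA+26°C

ISA temperature at 8500 ft = 15 − 2 × (8500/1000) = -2°C.
Deviation = OAT − ISA = 24 − (-2) = +26°C.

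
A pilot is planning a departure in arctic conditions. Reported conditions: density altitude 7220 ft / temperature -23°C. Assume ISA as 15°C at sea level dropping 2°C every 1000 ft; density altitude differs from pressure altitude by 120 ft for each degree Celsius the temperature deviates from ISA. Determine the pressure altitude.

9500 ft

DA = PA + 120 × (OAT − (15 − 2·PA/1000)) = PA + 120·OAT − 1800 + 0.24·PA = 1.24·PA + 120·OAT − 1800.
So 1.24·PA = 7220 − 120 × (-23) + 1800 = 11780.
PA = 11780 / 1.24 = 9500 ft.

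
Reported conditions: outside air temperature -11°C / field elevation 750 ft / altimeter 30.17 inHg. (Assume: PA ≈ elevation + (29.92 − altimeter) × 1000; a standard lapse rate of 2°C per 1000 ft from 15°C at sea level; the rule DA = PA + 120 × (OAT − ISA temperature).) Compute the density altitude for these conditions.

-2500 ft

Pressure altitude = 750 + (29.92 − 30.17) × 1000 = 750 + (-250) = 500 ft.
ISA temperature at 500 ft = 15 − 2 × (500/1000) = 14°C.
ISA deviation = -11 − 14 = -25°C.
Density altitude = 500 + 120 × (-25) = -2500 ft.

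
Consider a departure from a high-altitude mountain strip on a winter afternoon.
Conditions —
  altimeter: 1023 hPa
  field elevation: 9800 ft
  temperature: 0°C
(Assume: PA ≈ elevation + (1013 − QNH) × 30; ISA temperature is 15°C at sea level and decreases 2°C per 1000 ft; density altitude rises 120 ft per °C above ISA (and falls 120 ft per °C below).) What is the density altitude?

Pressure altitude = 9800 + (1013 − 1023) × 30 = 9800 + (-300) = 9500 ft.
ISA temperature at 9500 ft = 15 − 2 × (9500/1000) = -4°C.
ISA deviation = 0 − (-4) = +4°C.
Density altitude = 9500 + 120 × (4) = 9980 ft.

9980 ft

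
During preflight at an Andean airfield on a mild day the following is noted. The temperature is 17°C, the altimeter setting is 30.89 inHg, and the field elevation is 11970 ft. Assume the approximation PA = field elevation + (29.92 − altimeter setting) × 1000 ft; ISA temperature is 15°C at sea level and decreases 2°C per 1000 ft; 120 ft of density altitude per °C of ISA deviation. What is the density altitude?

13880 ft

Pressure altitude = 11970 + (29.92 − 30.89) × 1000 = 11970 + (-970) = 11000 ft.
ISA temperature at 11000 ft = 15 − 2 × (11000/1000) = -7°C.
ISA deviation = 17 − (-7) = +24°C.
Density altitude = 11000 + 120 × (24) = 13880 ft.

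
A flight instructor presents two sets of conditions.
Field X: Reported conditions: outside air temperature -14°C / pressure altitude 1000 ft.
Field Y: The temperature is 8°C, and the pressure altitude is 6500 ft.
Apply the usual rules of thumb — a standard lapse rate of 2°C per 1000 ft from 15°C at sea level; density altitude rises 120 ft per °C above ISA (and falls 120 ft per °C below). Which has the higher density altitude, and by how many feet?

Field Y by 9460 ft

Field X: ISA temp = 13°C, deviation -27°C, DA = 1000 + 120 × (-27) = -2240 ft.
Field Y: ISA temp = 2°C, deviation +6°C, DA = 6500 + 120 × 6 = 7220 ft.
Field Y is higher by 7220 − (-2240) = 9460 ft.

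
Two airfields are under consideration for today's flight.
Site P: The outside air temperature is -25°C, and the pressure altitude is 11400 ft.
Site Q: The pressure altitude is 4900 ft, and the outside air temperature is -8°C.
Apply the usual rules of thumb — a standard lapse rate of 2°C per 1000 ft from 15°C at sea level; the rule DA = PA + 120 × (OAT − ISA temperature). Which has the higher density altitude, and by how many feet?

Site P: ISA temp = -7.8°C, deviation -17.2°C, DA = 11400 + 120 × (-17.2) = 9336 ft.
Site Q: ISA temp = 5.2°C, deviation -13.2°C, DA = 4900 + 120 × (-13.2) = 3316 ft.
Site P is higher by 9336 − 3316 = 6020 ft.

Site P by 6020 ft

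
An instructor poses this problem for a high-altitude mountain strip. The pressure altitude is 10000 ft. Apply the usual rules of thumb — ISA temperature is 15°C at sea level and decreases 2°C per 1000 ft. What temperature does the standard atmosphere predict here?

ISA temperature = 15 − 2 × (10000/1000) = 15 − 20 = -5°C.

-5°C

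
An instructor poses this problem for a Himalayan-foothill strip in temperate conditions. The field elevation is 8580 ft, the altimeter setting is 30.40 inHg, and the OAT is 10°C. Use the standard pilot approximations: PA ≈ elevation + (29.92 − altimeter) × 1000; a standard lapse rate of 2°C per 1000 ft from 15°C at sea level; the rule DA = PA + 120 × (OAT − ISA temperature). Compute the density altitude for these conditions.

Pressure altitude = 8580 + (29.92 − 30.40) × 1000 = 8580 + (-480) = 8100 ft.
ISA temperature at 8100 ft = 15 − 2 × (8100/1000) = -1.2°C.
ISA deviation = 10 − (-1.2) = +11.2°C.
Density altitude = 8100 + 120 × (11.2) = 9444 ft.

9444 ft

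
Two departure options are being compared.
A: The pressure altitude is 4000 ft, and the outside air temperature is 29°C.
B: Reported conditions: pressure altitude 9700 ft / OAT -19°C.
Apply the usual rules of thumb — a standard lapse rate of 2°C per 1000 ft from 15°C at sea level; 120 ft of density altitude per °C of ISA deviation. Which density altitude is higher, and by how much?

A: ISA temp = 7°C, deviation +22°C, DA = 4000 + 120 × 22 = 6640 ft.
B: ISA temp = -4.4°C, deviation -14.6°C, DA = 9700 + 120 × (-14.6) = 7948 ft.
B is higher by 7948 − 6640 = 1308 ft.

B by 1308 ft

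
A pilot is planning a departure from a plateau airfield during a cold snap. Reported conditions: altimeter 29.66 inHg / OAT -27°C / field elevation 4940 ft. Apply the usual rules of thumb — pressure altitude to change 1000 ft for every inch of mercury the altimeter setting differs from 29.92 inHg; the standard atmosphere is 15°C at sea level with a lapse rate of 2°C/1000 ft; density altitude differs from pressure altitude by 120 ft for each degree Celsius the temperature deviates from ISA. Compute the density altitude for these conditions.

Pressure altitude = 4940 + (29.92 − 29.66) × 1000 = 4940 + (+260) = 5200 ft.
ISA temperature at 5200 ft = 15 − 2 × (5200/1000) = 4.6°C.
ISA deviation = -27 − 4.6 = -31.6°C.
Density altitude = 5200 + 120 × (-31.6) = 1408 ft.

1408 ft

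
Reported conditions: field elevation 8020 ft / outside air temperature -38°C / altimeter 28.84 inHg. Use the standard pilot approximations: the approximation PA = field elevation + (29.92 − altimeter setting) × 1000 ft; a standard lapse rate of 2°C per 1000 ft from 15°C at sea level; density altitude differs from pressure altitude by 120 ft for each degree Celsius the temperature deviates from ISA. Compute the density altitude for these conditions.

Pressure altitude = 8020 + (29.92 − 28.84) × 1000 = 8020 + (+1080) = 9100 ft.
ISA temperature at 9100 ft = 15 − 2 × (9100/1000) = -3.2°C.
ISA deviation = -38 − (-3.2) = -34.8°C.
Density altitude = 9100 + 120 × (-34.8) = 4924 ft.

4924 ft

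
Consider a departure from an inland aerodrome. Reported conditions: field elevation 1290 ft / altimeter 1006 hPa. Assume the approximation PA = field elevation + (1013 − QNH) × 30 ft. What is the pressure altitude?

1500 ft

Pressure correction = (1013 − 1006) × 30 = +210 ft.
Pressure altitude = 1290 + (+210) = 1500 ft.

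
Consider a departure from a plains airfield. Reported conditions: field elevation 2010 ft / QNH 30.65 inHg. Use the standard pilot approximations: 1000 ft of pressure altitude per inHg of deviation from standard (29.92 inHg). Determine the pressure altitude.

Pressure correction = (29.92 − 30.65) × 1000 = -730 ft.
Pressure altitude = 2010 + (-730) = 1280 ft.

1280 ft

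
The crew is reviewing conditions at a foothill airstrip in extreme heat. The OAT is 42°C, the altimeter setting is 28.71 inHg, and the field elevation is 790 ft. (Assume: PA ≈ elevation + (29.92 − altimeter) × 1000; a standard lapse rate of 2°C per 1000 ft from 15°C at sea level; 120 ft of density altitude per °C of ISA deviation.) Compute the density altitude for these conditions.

5720 ft

Pressure altitude = 790 + (29.92 − 28.71) × 1000 = 790 + (+1210) = 2000 ft.
ISA temperature at 2000 ft = 15 − 2 × (2000/1000) = 11°C.
ISA deviation = 42 − 11 = +31°C.
Density altitude = 2000 + 120 × (31) = 5720 ft.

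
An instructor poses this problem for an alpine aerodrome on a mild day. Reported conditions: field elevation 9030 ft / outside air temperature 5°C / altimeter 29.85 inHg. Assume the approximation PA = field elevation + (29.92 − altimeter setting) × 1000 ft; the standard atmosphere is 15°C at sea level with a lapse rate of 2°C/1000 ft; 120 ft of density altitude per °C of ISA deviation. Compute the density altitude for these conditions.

10084 ft

Pressure altitude = 9030 + (29.92 − 29.85) × 1000 = 9030 + (+70) = 9100 ft.
ISA temperature at 9100 ft = 15 − 2 × (9100/1000) = -3.2°C.
ISA deviation = 5 − (-3.2) = +8.2°C.
Density altitude = 9100 + 120 × (8.2) = 10084 ft.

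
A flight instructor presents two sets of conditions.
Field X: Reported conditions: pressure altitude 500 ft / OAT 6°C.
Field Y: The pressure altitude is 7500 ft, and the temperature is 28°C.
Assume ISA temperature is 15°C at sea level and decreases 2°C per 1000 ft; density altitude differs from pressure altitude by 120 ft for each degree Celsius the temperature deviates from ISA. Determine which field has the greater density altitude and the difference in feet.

Field X: ISA temp = 14°C, deviation -8°C, DA = 500 + 120 × (-8) = -460 ft.
Field Y: ISA temp = 0°C, deviation +28°C, DA = 7500 + 120 × 28 = 10860 ft.
Field Y is higher by 10860 − (-460) = 11320 ft.

Field Y by 11320 ft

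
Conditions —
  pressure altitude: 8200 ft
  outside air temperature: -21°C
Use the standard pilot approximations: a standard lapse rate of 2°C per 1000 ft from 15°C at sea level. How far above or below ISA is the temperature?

ISA-19.6°C

ISA temperature at 8200 ft = 15 − 2 × (8200/1000) = -1.4°C.
Deviation = OAT − ISA = -21 − (-1.4) = -19.6°C.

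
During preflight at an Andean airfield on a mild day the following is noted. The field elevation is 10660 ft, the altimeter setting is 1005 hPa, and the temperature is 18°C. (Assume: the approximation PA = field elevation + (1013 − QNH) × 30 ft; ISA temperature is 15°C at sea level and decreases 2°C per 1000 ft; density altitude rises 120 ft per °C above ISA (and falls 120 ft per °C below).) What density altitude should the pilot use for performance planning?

Pressure altitude = 10660 + (1013 − 1005) × 30 = 10660 + (+240) = 10900 ft.
ISA temperature at 10900 ft = 15 − 2 × (10900/1000) = -6.8°C.
ISA deviation = 18 − (-6.8) = +24.8°C.
Density altitude = 10900 + 120 × (24.8) = 13876 ft.

13876 ft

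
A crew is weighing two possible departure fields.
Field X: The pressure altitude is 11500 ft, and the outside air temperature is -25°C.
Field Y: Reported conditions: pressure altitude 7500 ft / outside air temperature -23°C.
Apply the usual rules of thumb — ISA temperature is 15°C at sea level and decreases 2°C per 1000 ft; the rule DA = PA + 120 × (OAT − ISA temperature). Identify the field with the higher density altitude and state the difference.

Field X by 4720 ft

Field X: ISA temp = -8°C, deviation -17°C, DA = 11500 + 120 × (-17) = 9460 ft.
Field Y: ISA temp = 0°C, deviation -23°C, DA = 7500 + 120 × (-23) = 4740 ft.
Field X is higher by 9460 − 4740 = 4720 ft.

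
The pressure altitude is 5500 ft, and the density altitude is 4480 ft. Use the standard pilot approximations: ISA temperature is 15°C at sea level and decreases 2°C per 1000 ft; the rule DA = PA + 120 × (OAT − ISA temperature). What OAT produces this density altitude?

Density altitude − pressure altitude = 4480 − 5500 = -1020 ft.
At 120 ft/°C that is an ISA deviation of -1020/120 = -8.5°C.
ISA temperature at 5500 ft = 15 − 2 × (5500/1000) = 4°C.
OAT = ISA + deviation = 4 + (-8.5) = -4.5°C.

-4.5°C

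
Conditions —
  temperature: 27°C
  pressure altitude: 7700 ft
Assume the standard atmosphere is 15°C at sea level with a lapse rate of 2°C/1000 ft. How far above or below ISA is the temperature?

ISA temperature at 7700 ft = 15 − 2 × (7700/1000) = -0.4°C.
Deviation = OAT − ISA = 27 − (-0.4) = +27.4°C.

ISA+27.4°C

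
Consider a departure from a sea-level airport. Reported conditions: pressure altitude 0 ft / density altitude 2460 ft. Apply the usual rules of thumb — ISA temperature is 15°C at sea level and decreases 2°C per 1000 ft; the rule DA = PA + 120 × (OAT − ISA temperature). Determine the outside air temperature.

Density altitude − pressure altitude = 2460 − 0 = +2460 ft.
At 120 ft/°C that is an ISA deviation of 2460/120 = +20.5°C.
ISA temperature at 0 ft = 15 − 2 × (0/1000) = 15°C.
OAT = ISA + deviation = 15 + (+20.5) = 35.5°C.

35.5°C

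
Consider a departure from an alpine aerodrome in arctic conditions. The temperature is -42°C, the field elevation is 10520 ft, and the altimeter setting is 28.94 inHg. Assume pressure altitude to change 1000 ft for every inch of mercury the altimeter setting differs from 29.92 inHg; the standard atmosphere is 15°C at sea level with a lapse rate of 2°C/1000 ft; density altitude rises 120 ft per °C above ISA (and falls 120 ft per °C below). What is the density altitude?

7420 ft

Pressure altitude = 10520 + (29.92 − 28.94) × 1000 = 10520 + (+980) = 11500 ft.
ISA temperature at 11500 ft = 15 − 2 × (11500/1000) = -8°C.
ISA deviation = -42 − (-8) = -34°C.
Density altitude = 11500 + 120 × (-34) = 7420 ft.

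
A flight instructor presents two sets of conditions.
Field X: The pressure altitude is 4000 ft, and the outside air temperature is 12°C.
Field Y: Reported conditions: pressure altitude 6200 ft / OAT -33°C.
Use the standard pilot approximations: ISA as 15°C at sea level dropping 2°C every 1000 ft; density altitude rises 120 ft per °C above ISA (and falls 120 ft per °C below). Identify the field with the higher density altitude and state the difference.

Field X by 2672 ft

Field X: ISA temp = 7°C, deviation +5°C, DA = 4000 + 120 × 5 = 4600 ft.
Field Y: ISA temp = 2.6°C, deviation -35.6°C, DA = 6200 + 120 × (-35.6) = 1928 ft.
Field X is higher by 4600 − 1928 = 2672 ft.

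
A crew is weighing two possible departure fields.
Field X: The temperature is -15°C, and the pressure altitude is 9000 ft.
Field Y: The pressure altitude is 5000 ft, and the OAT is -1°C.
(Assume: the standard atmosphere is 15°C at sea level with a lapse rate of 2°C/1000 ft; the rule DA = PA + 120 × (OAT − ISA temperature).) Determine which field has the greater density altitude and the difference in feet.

Field X: ISA temp = -3°C, deviation -12°C, DA = 9000 + 120 × (-12) = 7560 ft.
Field Y: ISA temp = 5°C, deviation -6°C, DA = 5000 + 120 × (-6) = 4280 ft.
Field X is higher by 7560 − 4280 = 3280 ft.

Field X by 3280 ft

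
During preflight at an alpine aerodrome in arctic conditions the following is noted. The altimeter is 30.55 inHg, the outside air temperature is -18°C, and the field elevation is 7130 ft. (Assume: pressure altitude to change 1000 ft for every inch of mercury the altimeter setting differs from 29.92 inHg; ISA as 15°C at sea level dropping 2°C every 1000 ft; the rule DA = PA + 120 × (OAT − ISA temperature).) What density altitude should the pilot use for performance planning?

4100 ft

Pressure altitude = 7130 + (29.92 − 30.55) × 1000 = 7130 + (-630) = 6500 ft.
ISA temperature at 6500 ft = 15 − 2 × (6500/1000) = 2°C.
ISA deviation = -18 − 2 = -20°C.
Density altitude = 6500 + 120 × (-20) = 4100 ft.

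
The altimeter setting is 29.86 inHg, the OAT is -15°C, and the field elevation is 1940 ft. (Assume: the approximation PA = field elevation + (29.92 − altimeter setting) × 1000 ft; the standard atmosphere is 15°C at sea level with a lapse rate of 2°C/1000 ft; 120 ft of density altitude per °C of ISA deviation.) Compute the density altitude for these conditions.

-1120 ft

Pressure altitude = 1940 + (29.92 − 29.86) × 1000 = 1940 + (+60) = 2000 ft.
ISA temperature at 2000 ft = 15 − 2 × (2000/1000) = 11°C.
ISA deviation = -15 − 11 = -26°C.
Density altitude = 2000 + 120 × (-26) = -1120 ft.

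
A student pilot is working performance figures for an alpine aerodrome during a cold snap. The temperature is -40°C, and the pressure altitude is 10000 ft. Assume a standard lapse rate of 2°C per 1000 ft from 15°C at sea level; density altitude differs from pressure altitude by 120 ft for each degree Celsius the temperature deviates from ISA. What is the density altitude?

5800 ft

ISA temperature at 10000 ft = 15 − 2 × (10000/1000) = -5°C.
ISA deviation = -40 − (-5) = -35°C.
Density altitude = 10000 + 120 × (-35) = 10000 + (-4200) = 5800 ft.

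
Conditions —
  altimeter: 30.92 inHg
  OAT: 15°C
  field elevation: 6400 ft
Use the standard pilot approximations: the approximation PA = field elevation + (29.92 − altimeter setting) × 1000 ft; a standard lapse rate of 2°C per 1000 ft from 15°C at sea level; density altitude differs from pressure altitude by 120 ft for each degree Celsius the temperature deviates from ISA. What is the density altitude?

6696 ft

Pressure altitude = 6400 + (29.92 − 30.92) × 1000 = 6400 + (-1000) = 5400 ft.
ISA temperature at 5400 ft = 15 − 2 × (5400/1000) = 4.2°C.
ISA deviation = 15 − 4.2 = +10.8°C.
Density altitude = 5400 + 120 × (10.8) = 6696 ft.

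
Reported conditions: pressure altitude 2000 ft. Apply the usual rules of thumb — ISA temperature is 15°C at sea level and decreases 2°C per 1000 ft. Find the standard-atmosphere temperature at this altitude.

11°C

ISA temperature = 15 − 2 × (2000/1000) = 15 − 4 = 11°C.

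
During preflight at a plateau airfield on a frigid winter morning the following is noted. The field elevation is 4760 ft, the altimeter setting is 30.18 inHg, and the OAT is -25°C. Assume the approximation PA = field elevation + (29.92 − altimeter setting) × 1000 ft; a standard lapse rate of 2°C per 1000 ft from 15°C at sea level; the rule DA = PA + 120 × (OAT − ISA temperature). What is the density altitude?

Pressure altitude = 4760 + (29.92 − 30.18) × 1000 = 4760 + (-260) = 4500 ft.
ISA temperature at 4500 ft = 15 − 2 × (4500/1000) = 6°C.
ISA deviation = -25 − 6 = -31°C.
Density altitude = 4500 + 120 × (-31) = 780 ft.

780 ft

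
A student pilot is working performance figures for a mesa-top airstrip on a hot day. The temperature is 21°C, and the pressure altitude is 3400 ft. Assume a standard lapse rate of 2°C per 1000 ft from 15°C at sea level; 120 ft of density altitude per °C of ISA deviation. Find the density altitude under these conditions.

4936 ft

ISA temperature at 3400 ft = 15 − 2 × (3400/1000) = 8.2°C.
ISA deviation = 21 − 8.2 = +12.8°C.
Density altitude = 3400 + 120 × (12.8) = 3400 + (+1536) = 4936 ft.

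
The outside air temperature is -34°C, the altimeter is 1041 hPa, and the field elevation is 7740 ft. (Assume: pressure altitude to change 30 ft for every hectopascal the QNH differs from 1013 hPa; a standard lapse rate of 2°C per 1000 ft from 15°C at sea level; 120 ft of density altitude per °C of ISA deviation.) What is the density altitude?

2676 ft

Pressure altitude = 7740 + (1013 − 1041) × 30 = 7740 + (-840) = 6900 ft.
ISA temperature at 6900 ft = 15 − 2 × (6900/1000) = 1.2°C.
ISA deviation = -34 − 1.2 = -35.2°C.
Density altitude = 6900 + 120 × (-35.2) = 2676 ft.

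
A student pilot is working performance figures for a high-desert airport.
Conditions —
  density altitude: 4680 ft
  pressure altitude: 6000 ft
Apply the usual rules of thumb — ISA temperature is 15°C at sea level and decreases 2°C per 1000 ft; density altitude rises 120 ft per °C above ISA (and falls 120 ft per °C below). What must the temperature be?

-8°C

Density altitude − pressure altitude = 4680 − 6000 = -1320 ft.
At 120 ft/°C that is an ISA deviation of -1320/120 = -11°C.
ISA temperature at 6000 ft = 15 − 2 × (6000/1000) = 3°C.
OAT = ISA + deviation = 3 + (-11) = -8°C.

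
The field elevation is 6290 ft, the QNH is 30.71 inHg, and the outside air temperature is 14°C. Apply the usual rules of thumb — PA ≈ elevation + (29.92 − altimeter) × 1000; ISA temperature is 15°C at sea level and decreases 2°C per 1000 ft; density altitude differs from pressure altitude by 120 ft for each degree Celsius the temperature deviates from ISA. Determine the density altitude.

Pressure altitude = 6290 + (29.92 − 30.71) × 1000 = 6290 + (-790) = 5500 ft.
ISA temperature at 5500 ft = 15 − 2 × (5500/1000) = 4°C.
ISA deviation = 14 − 4 = +10°C.
Density altitude = 5500 + 120 × (10) = 6700 ft.

6700 ft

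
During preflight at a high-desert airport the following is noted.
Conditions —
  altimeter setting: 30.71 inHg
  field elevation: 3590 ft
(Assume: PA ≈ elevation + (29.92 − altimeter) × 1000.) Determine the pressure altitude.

Pressure correction = (29.92 − 30.71) × 1000 = -790 ft.
Pressure altitude = 3590 + (-790) = 2800 ft.

2800 ft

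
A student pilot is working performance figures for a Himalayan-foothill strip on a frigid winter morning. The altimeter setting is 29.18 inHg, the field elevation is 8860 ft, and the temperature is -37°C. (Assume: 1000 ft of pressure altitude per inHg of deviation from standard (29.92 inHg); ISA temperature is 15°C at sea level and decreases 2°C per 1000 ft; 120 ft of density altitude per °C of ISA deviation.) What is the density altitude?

5664 ft

Pressure altitude = 8860 + (29.92 − 29.18) × 1000 = 8860 + (+740) = 9600 ft.
ISA temperature at 9600 ft = 15 − 2 × (9600/1000) = -4.2°C.
ISA deviation = -37 − (-4.2) = -32.8°C.
Density altitude = 9600 + 120 × (-32.8) = 5664 ft.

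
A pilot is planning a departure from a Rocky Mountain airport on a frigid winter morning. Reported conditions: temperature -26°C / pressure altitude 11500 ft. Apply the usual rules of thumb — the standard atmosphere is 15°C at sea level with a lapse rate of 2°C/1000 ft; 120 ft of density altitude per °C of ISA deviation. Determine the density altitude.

ISA temperature at 11500 ft = 15 − 2 × (11500/1000) = -8°C.
ISA deviation = -26 − (-8) = -18°C.
Density altitude = 11500 + 120 × (-18) = 11500 + (-2160) = 9340 ft.

9340 ft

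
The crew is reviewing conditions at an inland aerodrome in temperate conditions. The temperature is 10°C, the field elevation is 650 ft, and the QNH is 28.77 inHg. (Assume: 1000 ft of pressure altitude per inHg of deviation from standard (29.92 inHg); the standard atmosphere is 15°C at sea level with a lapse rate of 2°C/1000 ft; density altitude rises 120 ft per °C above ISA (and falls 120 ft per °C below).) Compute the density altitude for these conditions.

1632 ft

Pressure altitude = 650 + (29.92 − 28.77) × 1000 = 650 + (+1150) = 1800 ft.
ISA temperature at 1800 ft = 15 − 2 × (1800/1000) = 11.4°C.
ISA deviation = 10 − 11.4 = -1.4°C.
Density altitude = 1800 + 120 × (-1.4) = 1632 ft.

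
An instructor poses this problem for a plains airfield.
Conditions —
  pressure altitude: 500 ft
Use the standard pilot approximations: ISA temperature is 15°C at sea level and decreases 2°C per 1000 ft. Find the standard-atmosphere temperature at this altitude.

ISA temperature = 15 − 2 × (500/1000) = 15 − 1 = 14°C.

14°C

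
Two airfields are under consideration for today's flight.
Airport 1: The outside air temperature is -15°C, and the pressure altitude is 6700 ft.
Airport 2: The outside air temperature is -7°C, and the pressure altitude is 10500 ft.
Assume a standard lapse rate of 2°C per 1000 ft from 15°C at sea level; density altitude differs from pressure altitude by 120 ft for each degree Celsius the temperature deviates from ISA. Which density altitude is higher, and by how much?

Airport 1: ISA temp = 1.6°C, deviation -16.6°C, DA = 6700 + 120 × (-16.6) = 4708 ft.
Airport 2: ISA temp = -6°C, deviation -1°C, DA = 10500 + 120 × (-1) = 10380 ft.
Airport 2 is higher by 10380 − 4708 = 5672 ft.

Airport 2 by 5672 ft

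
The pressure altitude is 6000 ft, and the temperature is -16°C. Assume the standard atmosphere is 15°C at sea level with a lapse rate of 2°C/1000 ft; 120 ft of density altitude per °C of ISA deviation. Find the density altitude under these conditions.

ISA temperature at 6000 ft = 15 − 2 × (6000/1000) = 3°C.
ISA deviation = -16 − 3 = -19°C.
Density altitude = 6000 + 120 × (-19) = 6000 + (-2280) = 3720 ft.

3720 ft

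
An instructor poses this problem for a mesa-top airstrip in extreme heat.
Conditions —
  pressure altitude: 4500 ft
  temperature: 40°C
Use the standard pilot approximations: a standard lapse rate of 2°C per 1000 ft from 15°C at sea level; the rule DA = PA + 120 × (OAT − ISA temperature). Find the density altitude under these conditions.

8580 ft

ISA temperature at 4500 ft = 15 − 2 × (4500/1000) = 6°C.
ISA deviation = 40 − 6 = +34°C.
Density altitude = 4500 + 120 × (34) = 4500 + (+4080) = 8580 ft.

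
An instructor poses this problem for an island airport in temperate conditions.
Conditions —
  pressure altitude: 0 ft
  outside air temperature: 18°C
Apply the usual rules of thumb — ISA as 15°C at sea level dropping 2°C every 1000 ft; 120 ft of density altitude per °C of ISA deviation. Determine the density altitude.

360 ft

ISA temperature at 0 ft = 15 − 2 × (0/1000) = 15°C.
ISA deviation = 18 − 15 = +3°C.
Density altitude = 0 + 120 × (3) = 0 + (+360) = 360 ft.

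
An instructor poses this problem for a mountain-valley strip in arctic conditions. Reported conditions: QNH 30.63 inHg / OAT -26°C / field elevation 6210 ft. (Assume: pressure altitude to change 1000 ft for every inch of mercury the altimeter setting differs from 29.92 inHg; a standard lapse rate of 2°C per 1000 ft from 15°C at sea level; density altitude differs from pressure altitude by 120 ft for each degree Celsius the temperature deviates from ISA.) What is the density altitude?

1900 ft

Pressure altitude = 6210 + (29.92 − 30.63) × 1000 = 6210 + (-710) = 5500 ft.
ISA temperature at 5500 ft = 15 − 2 × (5500/1000) = 4°C.
ISA deviation = -26 − 4 = -30°C.
Density altitude = 5500 + 120 × (-30) = 1900 ft.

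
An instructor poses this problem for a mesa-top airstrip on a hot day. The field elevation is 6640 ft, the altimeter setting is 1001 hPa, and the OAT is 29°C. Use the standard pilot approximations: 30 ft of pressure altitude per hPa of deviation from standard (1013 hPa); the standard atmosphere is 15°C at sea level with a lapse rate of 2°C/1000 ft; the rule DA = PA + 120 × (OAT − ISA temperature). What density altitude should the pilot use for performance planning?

10360 ft

Pressure altitude = 6640 + (1013 − 1001) × 30 = 6640 + (+360) = 7000 ft.
ISA temperature at 7000 ft = 15 − 2 × (7000/1000) = 1°C.
ISA deviation = 29 − 1 = +28°C.
Density altitude = 7000 + 120 × (28) = 10360 ft.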